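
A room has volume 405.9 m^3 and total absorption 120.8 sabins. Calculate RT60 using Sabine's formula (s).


Given values:
  V = 405.9 m^3
  A = 120.8 sabins
Formula: RT60 = 0.161 * V / A
Numerator: 0.161 * 405.9 = 65.3499
RT60 = 65.3499 / 120.8 = 0.541

0.541 s


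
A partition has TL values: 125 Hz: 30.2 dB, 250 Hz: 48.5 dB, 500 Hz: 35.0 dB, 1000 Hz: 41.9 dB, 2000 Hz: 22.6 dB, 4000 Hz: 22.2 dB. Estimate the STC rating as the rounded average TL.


Given TL values at each frequency:
  125 Hz: 30.2 dB
  250 Hz: 48.5 dB
  500 Hz: 35.0 dB
  1000 Hz: 41.9 dB
  2000 Hz: 22.6 dB
  4000 Hz: 22.2 dB
Formula: STC ~ round(average of TL values)
Sum = 30.2 + 48.5 + 35.0 + 41.9 + 22.6 + 22.2 = 200.4
Average = 200.4 / 6 = 33.4
Rounded: 33

33


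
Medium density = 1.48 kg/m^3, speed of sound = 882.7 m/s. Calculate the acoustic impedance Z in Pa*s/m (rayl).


Given values:
  rho = 1.48 kg/m^3
  c = 882.7 m/s
Formula: Z = rho * c
Z = 1.48 * 882.7
Z = 1306.4

1306.4 rayl


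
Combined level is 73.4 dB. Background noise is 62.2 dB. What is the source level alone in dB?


Given values:
  L_total = 73.4 dB, L_bg = 62.2 dB
Formula: L_source = 10 * log10(10^(L_total/10) - 10^(L_bg/10))
Convert to linear:
  10^(73.4/10) = 21877616.2395
  10^(62.2/10) = 1659586.9074
Difference: 21877616.2395 - 1659586.9074 = 20218029.3321
L_source = 10 * log10(20218029.3321) = 73.06

73.06 dB


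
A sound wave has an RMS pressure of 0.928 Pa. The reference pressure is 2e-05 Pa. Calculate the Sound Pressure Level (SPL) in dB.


Given values:
  p = 0.928 Pa
  p_ref = 2e-05 Pa
Formula: SPL = 20 * log10(p / p_ref)
Compute ratio: p / p_ref = 0.928 / 2e-05 = 46400
Compute log10: log10(46400) = 4.666518
Multiply: SPL = 20 * 4.666518 = 93.33

93.33 dB


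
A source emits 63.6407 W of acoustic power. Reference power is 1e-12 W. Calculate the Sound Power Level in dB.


Given values:
  W = 63.6407 W
  W_ref = 1e-12 W
Formula: SWL = 10 * log10(W / W_ref)
Compute ratio: W / W_ref = 63640700000000
Compute log10: log10(63640700000000) = 13.803735
Multiply: SWL = 10 * 13.803735 = 138.04

138.04 dB


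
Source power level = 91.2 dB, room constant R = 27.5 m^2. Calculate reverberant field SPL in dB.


Given values:
  Lw = 91.2 dB, R = 27.5 m^2
Formula: SPL = Lw + 10 * log10(4 / R)
Compute 4 / R = 4 / 27.5 = 0.145455
Compute 10 * log10(0.145455) = -8.3727
SPL = 91.2 + (-8.3727) = 82.83

82.83 dB


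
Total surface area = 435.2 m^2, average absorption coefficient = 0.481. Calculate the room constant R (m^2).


Given values:
  S = 435.2 m^2, alpha = 0.481
Formula: R = S * alpha / (1 - alpha)
Numerator: 435.2 * 0.481 = 209.3312
Denominator: 1 - 0.481 = 0.519
R = 209.3312 / 0.519 = 403.34

403.34 m^2


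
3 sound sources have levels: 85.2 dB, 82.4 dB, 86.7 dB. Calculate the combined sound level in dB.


Formula: L_total = 10 * log10( sum(10^(Li/10)) )
  Source 1: 10^(85.2/10) = 331131121.4826
  Source 2: 10^(82.4/10) = 173780082.8749
  Source 3: 10^(86.7/10) = 467735141.2872
Sum of linear values = 972646345.6447
L_total = 10 * log10(972646345.6447) = 89.88

89.88 dB


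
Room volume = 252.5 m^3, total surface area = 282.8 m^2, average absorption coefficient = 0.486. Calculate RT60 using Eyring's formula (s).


Given values:
  V = 252.5 m^3, S = 282.8 m^2, alpha = 0.486
Formula: RT60 = 0.161 * V / (-S * ln(1 - alpha))
Compute ln(1 - 0.486) = ln(0.514) = -0.665532
Denominator: -282.8 * -0.665532 = 188.2124
Numerator: 0.161 * 252.5 = 40.6525
RT60 = 40.6525 / 188.2124 = 0.216

0.216 s


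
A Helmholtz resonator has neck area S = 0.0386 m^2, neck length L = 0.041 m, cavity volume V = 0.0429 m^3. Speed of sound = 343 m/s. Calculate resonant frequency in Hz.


Given values:
  S = 0.0386 m^2, L = 0.041 m, V = 0.0429 m^3, c = 343 m/s
Formula: f = (c / (2*pi)) * sqrt(S / (V * L))
Compute V * L = 0.0429 * 0.041 = 0.0017589
Compute S / (V * L) = 0.0386 / 0.0017589 = 21.9455
Compute sqrt(21.9455) = 4.684602
Compute c / (2*pi) = 343 / 6.283185 = 54.590148
f = 54.590148 * 4.684602 = 255.73

255.73 Hz


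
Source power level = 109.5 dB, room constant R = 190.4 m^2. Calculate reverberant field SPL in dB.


Given values:
  Lw = 109.5 dB, R = 190.4 m^2
Formula: SPL = Lw + 10 * log10(4 / R)
Compute 4 / R = 4 / 190.4 = 0.021008
Compute 10 * log10(0.021008) = -16.7762
SPL = 109.5 + (-16.7762) = 92.72

92.72 dB


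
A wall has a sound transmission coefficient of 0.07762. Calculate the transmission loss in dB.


Given values:
  tau = 0.07762
Formula: TL = 10 * log10(1 / tau)
Compute 1 / tau = 1 / 0.07762 = 12.8833
Compute log10(12.8833) = 1.110027
TL = 10 * 1.110027 = 11.1

11.1 dB


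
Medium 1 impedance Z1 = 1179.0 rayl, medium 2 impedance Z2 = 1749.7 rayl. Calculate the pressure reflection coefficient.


Given values:
  Z1 = 1179.0 rayl, Z2 = 1749.7 rayl
Formula: R = (Z2 - Z1) / (Z2 + Z1)
Numerator: Z2 - Z1 = 1749.7 - 1179.0 = 570.7
Denominator: Z2 + Z1 = 1749.7 + 1179.0 = 2928.7
R = 570.7 / 2928.7 = 0.1949

0.1949


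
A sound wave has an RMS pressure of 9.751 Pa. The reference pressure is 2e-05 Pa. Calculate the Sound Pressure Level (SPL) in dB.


Given values:
  p = 9.751 Pa
  p_ref = 2e-05 Pa
Formula: SPL = 20 * log10(p / p_ref)
Compute ratio: p / p_ref = 9.751 / 2e-05 = 487550
Compute log10: log10(487550) = 5.688019
Multiply: SPL = 20 * 5.688019 = 113.76

113.76 dB


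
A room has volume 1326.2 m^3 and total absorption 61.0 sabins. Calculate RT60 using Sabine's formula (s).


Given values:
  V = 1326.2 m^3
  A = 61.0 sabins
Formula: RT60 = 0.161 * V / A
Numerator: 0.161 * 1326.2 = 213.5182
RT60 = 213.5182 / 61.0 = 3.5

3.5 s


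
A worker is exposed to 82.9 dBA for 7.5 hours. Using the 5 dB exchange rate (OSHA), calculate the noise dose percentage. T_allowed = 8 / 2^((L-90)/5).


Given values:
  L = 82.9 dBA, T = 7.5 hours
Formula: T_allowed = 8 / 2^((L - 90) / 5)
Compute exponent: (82.9 - 90) / 5 = -1.42
Compute 2^(-1.42) = 0.373712
T_allowed = 8 / 0.373712 = 21.406859 hours
Dose = (T / T_allowed) * 100
Dose = (7.5 / 21.406859) * 100 = 35.04

35.04 %


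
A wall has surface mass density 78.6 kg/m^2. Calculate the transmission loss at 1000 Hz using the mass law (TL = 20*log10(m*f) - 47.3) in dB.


Given values:
  m = 78.6 kg/m^2, f = 1000 Hz
Formula: TL = 20 * log10(m * f) - 47.3
Compute m * f = 78.6 * 1000 = 78600.0
Compute log10(78600.0) = 4.895423
Compute 20 * 4.895423 = 97.9085
TL = 97.9085 - 47.3 = 50.61

50.61 dB


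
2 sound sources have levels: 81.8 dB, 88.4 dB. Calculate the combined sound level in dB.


Formula: L_total = 10 * log10( sum(10^(Li/10)) )
  Source 1: 10^(81.8/10) = 151356124.8436
  Source 2: 10^(88.4/10) = 691830970.9189
Sum of linear values = 843187095.7625
L_total = 10 * log10(843187095.7625) = 89.26

89.26 dB


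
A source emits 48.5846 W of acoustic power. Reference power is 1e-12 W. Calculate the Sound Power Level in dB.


Given values:
  W = 48.5846 W
  W_ref = 1e-12 W
Formula: SWL = 10 * log10(W / W_ref)
Compute ratio: W / W_ref = 48584600000000
Compute log10: log10(48584600000000) = 13.686499
Multiply: SWL = 10 * 13.686499 = 136.86

136.86 dB


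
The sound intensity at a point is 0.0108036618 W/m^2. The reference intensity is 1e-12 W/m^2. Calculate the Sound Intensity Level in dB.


Given values:
  I = 0.0108036618 W/m^2
  I_ref = 1e-12 W/m^2
Formula: SIL = 10 * log10(I / I_ref)
Compute ratio: I / I_ref = 10803661800
Compute log10: log10(10803661800) = 10.033571
Multiply: SIL = 10 * 10.033571 = 100.34

100.34 dB


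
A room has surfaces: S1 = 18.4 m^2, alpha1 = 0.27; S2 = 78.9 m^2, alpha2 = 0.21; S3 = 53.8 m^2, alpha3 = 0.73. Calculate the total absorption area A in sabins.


Given surfaces:
  Surface 1: 18.4 * 0.27 = 4.968
  Surface 2: 78.9 * 0.21 = 16.569
  Surface 3: 53.8 * 0.73 = 39.274
Formula: A = sum(Si * alpha_i)
A = 4.968 + 16.569 + 39.274
A = 60.81

60.81 sabins


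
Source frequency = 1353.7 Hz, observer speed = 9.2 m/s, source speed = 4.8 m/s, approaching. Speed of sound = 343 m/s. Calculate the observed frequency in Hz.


Given values:
  f_s = 1353.7 Hz, v_o = 9.2 m/s, v_s = 4.8 m/s
  Direction: approaching
Formula: f_o = f_s * (c + v_o) / (c - v_s)
Numerator: c + v_o = 343 + 9.2 = 352.2
Denominator: c - v_s = 343 - 4.8 = 338.2
f_o = 1353.7 * 352.2 / 338.2 = 1409.74

1409.74 Hz


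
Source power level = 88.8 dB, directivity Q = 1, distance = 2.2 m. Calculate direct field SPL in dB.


Given values:
  Lw = 88.8 dB, Q = 1, r = 2.2 m
Formula: SPL = Lw + 10 * log10(Q / (4 * pi * r^2))
Compute 4 * pi * r^2 = 4 * pi * 2.2^2 = 60.8212
Compute Q / denom = 1 / 60.8212 = 0.01644164
Compute 10 * log10(0.01644164) = -17.8405
SPL = 88.8 + (-17.8405) = 70.96

70.96 dB


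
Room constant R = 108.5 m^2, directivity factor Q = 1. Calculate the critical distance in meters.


Given values:
  R = 108.5 m^2, Q = 1
Formula: d_c = 0.141 * sqrt(Q * R)
Compute Q * R = 1 * 108.5 = 108.5
Compute sqrt(108.5) = 10.4163
d_c = 0.141 * 10.4163 = 1.469

1.469 m


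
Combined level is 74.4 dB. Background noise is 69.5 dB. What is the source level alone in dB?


Given values:
  L_total = 74.4 dB, L_bg = 69.5 dB
Formula: L_source = 10 * log10(10^(L_total/10) - 10^(L_bg/10))
Convert to linear:
  10^(74.4/10) = 27542287.0334
  10^(69.5/10) = 8912509.3813
Difference: 27542287.0334 - 8912509.3813 = 18629777.6521
L_source = 10 * log10(18629777.6521) = 72.7

72.7 dB


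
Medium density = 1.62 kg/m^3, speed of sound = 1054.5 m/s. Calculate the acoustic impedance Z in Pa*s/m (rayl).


Given values:
  rho = 1.62 kg/m^3
  c = 1054.5 m/s
Formula: Z = rho * c
Z = 1.62 * 1054.5
Z = 1708.29

1708.29 rayl


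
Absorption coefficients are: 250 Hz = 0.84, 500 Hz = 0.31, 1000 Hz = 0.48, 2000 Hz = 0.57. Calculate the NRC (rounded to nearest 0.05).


Given values:
  a_250 = 0.84, a_500 = 0.31
  a_1000 = 0.48, a_2000 = 0.57
Formula: NRC = (a250 + a500 + a1000 + a2000) / 4
Sum = 0.84 + 0.31 + 0.48 + 0.57 = 2.2
NRC = 2.2 / 4 = 0.55
Rounded to nearest 0.05: 0.55

0.55


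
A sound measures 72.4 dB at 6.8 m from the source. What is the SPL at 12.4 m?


Given values:
  SPL1 = 72.4 dB, r1 = 6.8 m, r2 = 12.4 m
Formula: SPL2 = SPL1 - 20 * log10(r2 / r1)
Compute ratio: r2 / r1 = 12.4 / 6.8 = 1.8235
Compute log10: log10(1.8235) = 0.260906
Compute drop: 20 * 0.260906 = 5.2181
SPL2 = 72.4 - 5.2181 = 67.18

67.18 dB


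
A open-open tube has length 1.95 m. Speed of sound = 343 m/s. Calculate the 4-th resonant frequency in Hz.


Given values:
  Tube type: open-open, L = 1.95 m, c = 343 m/s, n = 4
Formula: f_n = n * c / (2 * L)
Compute 2 * L = 2 * 1.95 = 3.9
f = 4 * 343 / 3.9
f = 351.79

351.79 Hz


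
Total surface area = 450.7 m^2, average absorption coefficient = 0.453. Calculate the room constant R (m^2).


Given values:
  S = 450.7 m^2, alpha = 0.453
Formula: R = S * alpha / (1 - alpha)
Numerator: 450.7 * 0.453 = 204.1671
Denominator: 1 - 0.453 = 0.547
R = 204.1671 / 0.547 = 373.25

373.25 m^2


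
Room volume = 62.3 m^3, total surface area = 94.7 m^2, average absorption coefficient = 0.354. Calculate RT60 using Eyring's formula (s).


Given values:
  V = 62.3 m^3, S = 94.7 m^2, alpha = 0.354
Formula: RT60 = 0.161 * V / (-S * ln(1 - alpha))
Compute ln(1 - 0.354) = ln(0.646) = -0.436956
Denominator: -94.7 * -0.436956 = 41.3797
Numerator: 0.161 * 62.3 = 10.0303
RT60 = 10.0303 / 41.3797 = 0.242

0.242 s


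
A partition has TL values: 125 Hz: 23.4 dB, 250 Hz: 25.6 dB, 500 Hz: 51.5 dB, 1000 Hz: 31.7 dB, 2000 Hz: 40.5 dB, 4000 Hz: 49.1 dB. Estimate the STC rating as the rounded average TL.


Given TL values at each frequency:
  125 Hz: 23.4 dB
  250 Hz: 25.6 dB
  500 Hz: 51.5 dB
  1000 Hz: 31.7 dB
  2000 Hz: 40.5 dB
  4000 Hz: 49.1 dB
Formula: STC ~ round(average of TL values)
Sum = 23.4 + 25.6 + 51.5 + 31.7 + 40.5 + 49.1 = 221.8
Average = 221.8 / 6 = 36.97
Rounded: 37

37


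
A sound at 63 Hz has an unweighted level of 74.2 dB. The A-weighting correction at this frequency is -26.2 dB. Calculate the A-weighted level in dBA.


Given values:
  SPL = 74.2 dB
  A-weighting at 63 Hz = -26.2 dB
Formula: L_A = SPL + A_weight
L_A = 74.2 + (-26.2)
L_A = 48.0

48.0 dBA


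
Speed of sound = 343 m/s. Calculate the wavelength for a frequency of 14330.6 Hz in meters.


Given values:
  c = 343 m/s, f = 14330.6 Hz
Formula: lambda = c / f
lambda = 343 / 14330.6
lambda = 0.0239

0.0239 m


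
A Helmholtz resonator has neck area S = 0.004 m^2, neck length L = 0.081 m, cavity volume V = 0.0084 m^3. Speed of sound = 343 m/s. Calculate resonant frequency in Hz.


Given values:
  S = 0.004 m^2, L = 0.081 m, V = 0.0084 m^3, c = 343 m/s
Formula: f = (c / (2*pi)) * sqrt(S / (V * L))
Compute V * L = 0.0084 * 0.081 = 0.0006804
Compute S / (V * L) = 0.004 / 0.0006804 = 5.8789
Compute sqrt(5.8789) = 2.424644
Compute c / (2*pi) = 343 / 6.283185 = 54.590148
f = 54.590148 * 2.424644 = 132.36

132.36 Hz


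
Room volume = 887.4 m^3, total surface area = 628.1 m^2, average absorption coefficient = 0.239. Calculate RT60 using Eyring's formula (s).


Given values:
  V = 887.4 m^3, S = 628.1 m^2, alpha = 0.239
Formula: RT60 = 0.161 * V / (-S * ln(1 - alpha))
Compute ln(1 - 0.239) = ln(0.761) = -0.273122
Denominator: -628.1 * -0.273122 = 171.5479
Numerator: 0.161 * 887.4 = 142.8714
RT60 = 142.8714 / 171.5479 = 0.833

0.833 s


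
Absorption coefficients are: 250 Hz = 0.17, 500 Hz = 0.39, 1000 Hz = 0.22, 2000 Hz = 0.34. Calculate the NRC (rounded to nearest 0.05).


Given values:
  a_250 = 0.17, a_500 = 0.39
  a_1000 = 0.22, a_2000 = 0.34
Formula: NRC = (a250 + a500 + a1000 + a2000) / 4
Sum = 0.17 + 0.39 + 0.22 + 0.34 = 1.12
NRC = 1.12 / 4 = 0.28
Rounded to nearest 0.05: 0.3

0.3


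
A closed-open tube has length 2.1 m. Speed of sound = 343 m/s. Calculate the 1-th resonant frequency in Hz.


Given values:
  Tube type: closed-open, L = 2.1 m, c = 343 m/s, n = 1
Formula: f_n = (2n - 1) * c / (4 * L)
Compute 2n - 1 = 2*1 - 1 = 1
Compute 4 * L = 4 * 2.1 = 8.4
f = 1 * 343 / 8.4
f = 40.83

40.83 Hz


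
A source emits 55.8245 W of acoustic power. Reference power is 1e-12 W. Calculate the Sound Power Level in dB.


Given values:
  W = 55.8245 W
  W_ref = 1e-12 W
Formula: SWL = 10 * log10(W / W_ref)
Compute ratio: W / W_ref = 55824500000000
Compute log10: log10(55824500000000) = 13.746825
Multiply: SWL = 10 * 13.746825 = 137.47

137.47 dB


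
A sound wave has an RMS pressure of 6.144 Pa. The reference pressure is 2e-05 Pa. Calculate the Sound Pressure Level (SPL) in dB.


Given values:
  p = 6.144 Pa
  p_ref = 2e-05 Pa
Formula: SPL = 20 * log10(p / p_ref)
Compute ratio: p / p_ref = 6.144 / 2e-05 = 307200
Compute log10: log10(307200) = 5.487421
Multiply: SPL = 20 * 5.487421 = 109.75

109.75 dB


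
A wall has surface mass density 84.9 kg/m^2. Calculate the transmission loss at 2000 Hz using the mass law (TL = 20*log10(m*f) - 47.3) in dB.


Given values:
  m = 84.9 kg/m^2, f = 2000 Hz
Formula: TL = 20 * log10(m * f) - 47.3
Compute m * f = 84.9 * 2000 = 169800.0
Compute log10(169800.0) = 5.229938
Compute 20 * 5.229938 = 104.5988
TL = 104.5988 - 47.3 = 57.3

57.3 dB


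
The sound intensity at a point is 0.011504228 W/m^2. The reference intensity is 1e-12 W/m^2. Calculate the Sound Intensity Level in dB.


Given values:
  I = 0.011504228 W/m^2
  I_ref = 1e-12 W/m^2
Formula: SIL = 10 * log10(I / I_ref)
Compute ratio: I / I_ref = 11504228000
Compute log10: log10(11504228000) = 10.060857
Multiply: SIL = 10 * 10.060857 = 100.61

100.61 dB


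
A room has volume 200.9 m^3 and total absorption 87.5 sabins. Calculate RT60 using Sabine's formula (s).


Given values:
  V = 200.9 m^3
  A = 87.5 sabins
Formula: RT60 = 0.161 * V / A
Numerator: 0.161 * 200.9 = 32.3449
RT60 = 32.3449 / 87.5 = 0.37

0.37 s


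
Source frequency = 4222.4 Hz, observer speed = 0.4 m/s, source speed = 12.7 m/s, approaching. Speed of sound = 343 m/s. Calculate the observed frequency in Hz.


Given values:
  f_s = 4222.4 Hz, v_o = 0.4 m/s, v_s = 12.7 m/s
  Direction: approaching
Formula: f_o = f_s * (c + v_o) / (c - v_s)
Numerator: c + v_o = 343 + 0.4 = 343.4
Denominator: c - v_s = 343 - 12.7 = 330.3
f_o = 4222.4 * 343.4 / 330.3 = 4389.86

4389.86 Hz


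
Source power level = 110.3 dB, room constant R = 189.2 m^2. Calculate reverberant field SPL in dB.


Given values:
  Lw = 110.3 dB, R = 189.2 m^2
Formula: SPL = Lw + 10 * log10(4 / R)
Compute 4 / R = 4 / 189.2 = 0.021142
Compute 10 * log10(0.021142) = -16.7485
SPL = 110.3 + (-16.7485) = 93.55

93.55 dB


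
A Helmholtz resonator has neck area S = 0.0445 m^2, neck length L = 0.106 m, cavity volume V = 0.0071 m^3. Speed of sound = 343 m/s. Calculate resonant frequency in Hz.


Given values:
  S = 0.0445 m^2, L = 0.106 m, V = 0.0071 m^3, c = 343 m/s
Formula: f = (c / (2*pi)) * sqrt(S / (V * L))
Compute V * L = 0.0071 * 0.106 = 0.0007526
Compute S / (V * L) = 0.0445 / 0.0007526 = 59.1284
Compute sqrt(59.1284) = 7.689499
Compute c / (2*pi) = 343 / 6.283185 = 54.590148
f = 54.590148 * 7.689499 = 419.77

419.77 Hz


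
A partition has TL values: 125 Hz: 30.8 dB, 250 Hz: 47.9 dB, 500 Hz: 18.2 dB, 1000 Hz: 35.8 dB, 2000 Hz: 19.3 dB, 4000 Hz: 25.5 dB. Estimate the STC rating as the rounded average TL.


Given TL values at each frequency:
  125 Hz: 30.8 dB
  250 Hz: 47.9 dB
  500 Hz: 18.2 dB
  1000 Hz: 35.8 dB
  2000 Hz: 19.3 dB
  4000 Hz: 25.5 dB
Formula: STC ~ round(average of TL values)
Sum = 30.8 + 47.9 + 18.2 + 35.8 + 19.3 + 25.5 = 177.5
Average = 177.5 / 6 = 29.58
Rounded: 30

30


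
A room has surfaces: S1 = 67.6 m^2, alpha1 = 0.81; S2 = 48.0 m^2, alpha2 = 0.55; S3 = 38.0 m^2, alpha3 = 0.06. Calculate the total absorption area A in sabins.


Given surfaces:
  Surface 1: 67.6 * 0.81 = 54.756
  Surface 2: 48.0 * 0.55 = 26.4
  Surface 3: 38.0 * 0.06 = 2.28
Formula: A = sum(Si * alpha_i)
A = 54.756 + 26.4 + 2.28
A = 83.44

83.44 sabins


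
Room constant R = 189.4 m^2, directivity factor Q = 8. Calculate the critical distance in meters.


Given values:
  R = 189.4 m^2, Q = 8
Formula: d_c = 0.141 * sqrt(Q * R)
Compute Q * R = 8 * 189.4 = 1515.2
Compute sqrt(1515.2) = 38.9256
d_c = 0.141 * 38.9256 = 5.489

5.489 m


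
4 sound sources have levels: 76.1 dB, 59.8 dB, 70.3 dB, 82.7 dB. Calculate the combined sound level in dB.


Formula: L_total = 10 * log10( sum(10^(Li/10)) )
  Source 1: 10^(76.1/10) = 40738027.7804
  Source 2: 10^(59.8/10) = 954992.586
  Source 3: 10^(70.3/10) = 10715193.0524
  Source 4: 10^(82.7/10) = 186208713.6663
Sum of linear values = 238616927.0851
L_total = 10 * log10(238616927.0851) = 83.78

83.78 dB


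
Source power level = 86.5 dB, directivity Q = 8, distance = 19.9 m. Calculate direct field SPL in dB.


Given values:
  Lw = 86.5 dB, Q = 8, r = 19.9 m
Formula: SPL = Lw + 10 * log10(Q / (4 * pi * r^2))
Compute 4 * pi * r^2 = 4 * pi * 19.9^2 = 4976.4084
Compute Q / denom = 8 / 4976.4084 = 0.00160759
Compute 10 * log10(0.00160759) = -27.9382
SPL = 86.5 + (-27.9382) = 58.56

58.56 dB


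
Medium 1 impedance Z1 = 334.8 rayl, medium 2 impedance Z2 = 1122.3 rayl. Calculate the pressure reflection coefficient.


Given values:
  Z1 = 334.8 rayl, Z2 = 1122.3 rayl
Formula: R = (Z2 - Z1) / (Z2 + Z1)
Numerator: Z2 - Z1 = 1122.3 - 334.8 = 787.5
Denominator: Z2 + Z1 = 1122.3 + 334.8 = 1457.1
R = 787.5 / 1457.1 = 0.5405

0.5405


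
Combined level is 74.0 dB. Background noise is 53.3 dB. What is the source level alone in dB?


Given values:
  L_total = 74.0 dB, L_bg = 53.3 dB
Formula: L_source = 10 * log10(10^(L_total/10) - 10^(L_bg/10))
Convert to linear:
  10^(74.0/10) = 25118864.3151
  10^(53.3/10) = 213796.209
Difference: 25118864.3151 - 213796.209 = 24905068.1061
L_source = 10 * log10(24905068.1061) = 73.96

73.96 dB


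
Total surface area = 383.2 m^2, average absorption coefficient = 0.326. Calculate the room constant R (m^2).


Given values:
  S = 383.2 m^2, alpha = 0.326
Formula: R = S * alpha / (1 - alpha)
Numerator: 383.2 * 0.326 = 124.9232
Denominator: 1 - 0.326 = 0.674
R = 124.9232 / 0.674 = 185.35

185.35 m^2


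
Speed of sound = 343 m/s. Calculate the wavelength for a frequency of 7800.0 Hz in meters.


Given values:
  c = 343 m/s, f = 7800.0 Hz
Formula: lambda = c / f
lambda = 343 / 7800.0
lambda = 0.044

0.044 m


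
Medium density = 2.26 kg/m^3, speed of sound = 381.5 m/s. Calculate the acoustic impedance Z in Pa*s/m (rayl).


Given values:
  rho = 2.26 kg/m^3
  c = 381.5 m/s
Formula: Z = rho * c
Z = 2.26 * 381.5
Z = 862.19

862.19 rayl


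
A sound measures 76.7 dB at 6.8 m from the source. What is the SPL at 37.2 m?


Given values:
  SPL1 = 76.7 dB, r1 = 6.8 m, r2 = 37.2 m
Formula: SPL2 = SPL1 - 20 * log10(r2 / r1)
Compute ratio: r2 / r1 = 37.2 / 6.8 = 5.4706
Compute log10: log10(5.4706) = 0.738035
Compute drop: 20 * 0.738035 = 14.7607
SPL2 = 76.7 - 14.7607 = 61.94

61.94 dB


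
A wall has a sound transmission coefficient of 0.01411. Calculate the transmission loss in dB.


Given values:
  tau = 0.01411
Formula: TL = 10 * log10(1 / tau)
Compute 1 / tau = 1 / 0.01411 = 70.8717
Compute log10(70.8717) = 1.850473
TL = 10 * 1.850473 = 18.5

18.5 dB


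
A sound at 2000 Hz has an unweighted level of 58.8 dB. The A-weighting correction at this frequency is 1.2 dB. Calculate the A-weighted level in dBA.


Given values:
  SPL = 58.8 dB
  A-weighting at 2000 Hz = 1.2 dB
Formula: L_A = SPL + A_weight
L_A = 58.8 + (1.2)
L_A = 60.0

60.0 dBA


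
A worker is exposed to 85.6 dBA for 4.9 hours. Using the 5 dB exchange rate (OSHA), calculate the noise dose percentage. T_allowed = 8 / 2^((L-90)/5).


Given values:
  L = 85.6 dBA, T = 4.9 hours
Formula: T_allowed = 8 / 2^((L - 90) / 5)
Compute exponent: (85.6 - 90) / 5 = -0.88
Compute 2^(-0.88) = 0.543367
T_allowed = 8 / 0.543367 = 14.723014 hours
Dose = (T / T_allowed) * 100
Dose = (4.9 / 14.723014) * 100 = 33.28

33.28 %


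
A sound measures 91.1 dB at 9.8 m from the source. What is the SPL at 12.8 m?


Given values:
  SPL1 = 91.1 dB, r1 = 9.8 m, r2 = 12.8 m
Formula: SPL2 = SPL1 - 20 * log10(r2 / r1)
Compute ratio: r2 / r1 = 12.8 / 9.8 = 1.3061
Compute log10: log10(1.3061) = 0.115976
Compute drop: 20 * 0.115976 = 2.3195
SPL2 = 91.1 - 2.3195 = 88.78

88.78 dB


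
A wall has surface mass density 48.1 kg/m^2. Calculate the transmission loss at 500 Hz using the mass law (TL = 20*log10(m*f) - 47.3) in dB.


Given values:
  m = 48.1 kg/m^2, f = 500 Hz
Formula: TL = 20 * log10(m * f) - 47.3
Compute m * f = 48.1 * 500 = 24050.0
Compute log10(24050.0) = 4.381115
Compute 20 * 4.381115 = 87.6223
TL = 87.6223 - 47.3 = 40.32

40.32 dB


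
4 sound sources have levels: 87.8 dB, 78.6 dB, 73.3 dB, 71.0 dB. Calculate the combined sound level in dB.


Formula: L_total = 10 * log10( sum(10^(Li/10)) )
  Source 1: 10^(87.8/10) = 602559586.0744
  Source 2: 10^(78.6/10) = 72443596.0075
  Source 3: 10^(73.3/10) = 21379620.895
  Source 4: 10^(71.0/10) = 12589254.1179
Sum of linear values = 708972057.0948
L_total = 10 * log10(708972057.0948) = 88.51

88.51 dB


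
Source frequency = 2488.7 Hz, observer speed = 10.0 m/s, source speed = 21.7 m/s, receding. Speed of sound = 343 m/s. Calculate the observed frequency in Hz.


Given values:
  f_s = 2488.7 Hz, v_o = 10.0 m/s, v_s = 21.7 m/s
  Direction: receding
Formula: f_o = f_s * (c - v_o) / (c + v_s)
Numerator: c - v_o = 343 - 10.0 = 333.0
Denominator: c + v_s = 343 + 21.7 = 364.7
f_o = 2488.7 * 333.0 / 364.7 = 2272.38

2272.38 Hz


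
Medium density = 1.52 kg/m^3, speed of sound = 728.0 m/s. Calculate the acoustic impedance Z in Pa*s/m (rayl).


Given values:
  rho = 1.52 kg/m^3
  c = 728.0 m/s
Formula: Z = rho * c
Z = 1.52 * 728.0
Z = 1106.56

1106.56 rayl


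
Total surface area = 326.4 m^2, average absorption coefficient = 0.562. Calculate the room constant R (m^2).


Given values:
  S = 326.4 m^2, alpha = 0.562
Formula: R = S * alpha / (1 - alpha)
Numerator: 326.4 * 0.562 = 183.4368
Denominator: 1 - 0.562 = 0.438
R = 183.4368 / 0.438 = 418.81

418.81 m^2


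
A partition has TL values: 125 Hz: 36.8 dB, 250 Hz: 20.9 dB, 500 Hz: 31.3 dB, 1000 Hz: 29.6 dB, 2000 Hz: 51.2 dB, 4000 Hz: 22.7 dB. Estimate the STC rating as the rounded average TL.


Given TL values at each frequency:
  125 Hz: 36.8 dB
  250 Hz: 20.9 dB
  500 Hz: 31.3 dB
  1000 Hz: 29.6 dB
  2000 Hz: 51.2 dB
  4000 Hz: 22.7 dB
Formula: STC ~ round(average of TL values)
Sum = 36.8 + 20.9 + 31.3 + 29.6 + 51.2 + 22.7 = 192.5
Average = 192.5 / 6 = 32.08
Rounded: 32

32


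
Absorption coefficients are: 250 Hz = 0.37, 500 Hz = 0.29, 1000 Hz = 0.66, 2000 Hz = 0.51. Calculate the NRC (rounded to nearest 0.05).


Given values:
  a_250 = 0.37, a_500 = 0.29
  a_1000 = 0.66, a_2000 = 0.51
Formula: NRC = (a250 + a500 + a1000 + a2000) / 4
Sum = 0.37 + 0.29 + 0.66 + 0.51 = 1.83
NRC = 1.83 / 4 = 0.4575
Rounded to nearest 0.05: 0.45

0.45


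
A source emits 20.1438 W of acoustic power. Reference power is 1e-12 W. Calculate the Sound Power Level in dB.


Given values:
  W = 20.1438 W
  W_ref = 1e-12 W
Formula: SWL = 10 * log10(W / W_ref)
Compute ratio: W / W_ref = 20143800000000
Compute log10: log10(20143800000000) = 13.304141
Multiply: SWL = 10 * 13.304141 = 133.04

133.04 dB


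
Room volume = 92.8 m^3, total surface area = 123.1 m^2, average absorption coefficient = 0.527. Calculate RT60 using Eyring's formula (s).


Given values:
  V = 92.8 m^3, S = 123.1 m^2, alpha = 0.527
Formula: RT60 = 0.161 * V / (-S * ln(1 - alpha))
Compute ln(1 - 0.527) = ln(0.473) = -0.74866
Denominator: -123.1 * -0.74866 = 92.16
Numerator: 0.161 * 92.8 = 14.9408
RT60 = 14.9408 / 92.16 = 0.162

0.162 s


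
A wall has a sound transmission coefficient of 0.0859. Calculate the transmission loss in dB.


Given values:
  tau = 0.0859
Formula: TL = 10 * log10(1 / tau)
Compute 1 / tau = 1 / 0.0859 = 11.6414
Compute log10(11.6414) = 1.066005
TL = 10 * 1.066005 = 10.66

10.66 dB


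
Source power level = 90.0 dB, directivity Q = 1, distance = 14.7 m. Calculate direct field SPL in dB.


Given values:
  Lw = 90.0 dB, Q = 1, r = 14.7 m
Formula: SPL = Lw + 10 * log10(Q / (4 * pi * r^2))
Compute 4 * pi * r^2 = 4 * pi * 14.7^2 = 2715.467
Compute Q / denom = 1 / 2715.467 = 0.00036826
Compute 10 * log10(0.00036826) = -34.3385
SPL = 90.0 + (-34.3385) = 55.66

55.66 dB


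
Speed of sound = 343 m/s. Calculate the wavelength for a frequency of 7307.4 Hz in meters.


Given values:
  c = 343 m/s, f = 7307.4 Hz
Formula: lambda = c / f
lambda = 343 / 7307.4
lambda = 0.0469

0.0469 m


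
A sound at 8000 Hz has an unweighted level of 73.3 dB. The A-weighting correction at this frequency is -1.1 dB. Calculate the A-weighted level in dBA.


Given values:
  SPL = 73.3 dB
  A-weighting at 8000 Hz = -1.1 dB
Formula: L_A = SPL + A_weight
L_A = 73.3 + (-1.1)
L_A = 72.2

72.2 dBA


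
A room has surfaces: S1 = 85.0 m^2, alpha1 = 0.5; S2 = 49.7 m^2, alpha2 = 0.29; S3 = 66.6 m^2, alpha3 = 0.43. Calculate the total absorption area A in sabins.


Given surfaces:
  Surface 1: 85.0 * 0.5 = 42.5
  Surface 2: 49.7 * 0.29 = 14.413
  Surface 3: 66.6 * 0.43 = 28.638
Formula: A = sum(Si * alpha_i)
A = 42.5 + 14.413 + 28.638
A = 85.55

85.55 sabins


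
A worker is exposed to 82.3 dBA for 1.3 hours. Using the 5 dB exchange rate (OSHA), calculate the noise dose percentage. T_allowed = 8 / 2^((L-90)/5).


Given values:
  L = 82.3 dBA, T = 1.3 hours
Formula: T_allowed = 8 / 2^((L - 90) / 5)
Compute exponent: (82.3 - 90) / 5 = -1.54
Compute 2^(-1.54) = 0.343885
T_allowed = 8 / 0.343885 = 23.263591 hours
Dose = (T / T_allowed) * 100
Dose = (1.3 / 23.263591) * 100 = 5.59

5.59 %


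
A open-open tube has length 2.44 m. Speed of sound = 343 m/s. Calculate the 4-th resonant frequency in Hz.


Given values:
  Tube type: open-open, L = 2.44 m, c = 343 m/s, n = 4
Formula: f_n = n * c / (2 * L)
Compute 2 * L = 2 * 2.44 = 4.88
f = 4 * 343 / 4.88
f = 281.15

281.15 Hz


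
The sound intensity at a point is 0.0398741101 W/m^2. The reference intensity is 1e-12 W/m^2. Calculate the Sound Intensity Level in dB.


Given values:
  I = 0.0398741101 W/m^2
  I_ref = 1e-12 W/m^2
Formula: SIL = 10 * log10(I / I_ref)
Compute ratio: I / I_ref = 39874110100
Compute log10: log10(39874110100) = 10.600691
Multiply: SIL = 10 * 10.600691 = 106.01

106.01 dB


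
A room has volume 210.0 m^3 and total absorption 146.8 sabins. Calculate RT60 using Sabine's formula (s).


Given values:
  V = 210.0 m^3
  A = 146.8 sabins
Formula: RT60 = 0.161 * V / A
Numerator: 0.161 * 210.0 = 33.81
RT60 = 33.81 / 146.8 = 0.23

0.23 s


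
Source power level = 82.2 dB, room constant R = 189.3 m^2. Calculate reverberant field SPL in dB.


Given values:
  Lw = 82.2 dB, R = 189.3 m^2
Formula: SPL = Lw + 10 * log10(4 / R)
Compute 4 / R = 4 / 189.3 = 0.02113
Compute 10 * log10(0.02113) = -16.751
SPL = 82.2 + (-16.751) = 65.45

65.45 dB


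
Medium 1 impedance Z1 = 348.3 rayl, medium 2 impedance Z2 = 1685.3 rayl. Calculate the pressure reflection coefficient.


Given values:
  Z1 = 348.3 rayl, Z2 = 1685.3 rayl
Formula: R = (Z2 - Z1) / (Z2 + Z1)
Numerator: Z2 - Z1 = 1685.3 - 348.3 = 1337.0
Denominator: Z2 + Z1 = 1685.3 + 348.3 = 2033.6
R = 1337.0 / 2033.6 = 0.6575

0.6575


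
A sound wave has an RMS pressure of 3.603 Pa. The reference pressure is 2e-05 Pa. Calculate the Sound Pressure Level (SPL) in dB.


Given values:
  p = 3.603 Pa
  p_ref = 2e-05 Pa
Formula: SPL = 20 * log10(p / p_ref)
Compute ratio: p / p_ref = 3.603 / 2e-05 = 180150
Compute log10: log10(180150) = 5.255634
Multiply: SPL = 20 * 5.255634 = 105.11

105.11 dB


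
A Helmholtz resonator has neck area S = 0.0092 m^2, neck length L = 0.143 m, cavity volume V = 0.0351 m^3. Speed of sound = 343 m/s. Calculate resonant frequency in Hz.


Given values:
  S = 0.0092 m^2, L = 0.143 m, V = 0.0351 m^3, c = 343 m/s
Formula: f = (c / (2*pi)) * sqrt(S / (V * L))
Compute V * L = 0.0351 * 0.143 = 0.0050193
Compute S / (V * L) = 0.0092 / 0.0050193 = 1.8329
Compute sqrt(1.8329) = 1.353846
Compute c / (2*pi) = 343 / 6.283185 = 54.590148
f = 54.590148 * 1.353846 = 73.91

73.91 Hz


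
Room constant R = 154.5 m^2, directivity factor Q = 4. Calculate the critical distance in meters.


Given values:
  R = 154.5 m^2, Q = 4
Formula: d_c = 0.141 * sqrt(Q * R)
Compute Q * R = 4 * 154.5 = 618.0
Compute sqrt(618.0) = 24.8596
d_c = 0.141 * 24.8596 = 3.505

3.505 m


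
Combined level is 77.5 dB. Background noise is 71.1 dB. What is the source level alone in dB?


Given values:
  L_total = 77.5 dB, L_bg = 71.1 dB
Formula: L_source = 10 * log10(10^(L_total/10) - 10^(L_bg/10))
Convert to linear:
  10^(77.5/10) = 56234132.519
  10^(71.1/10) = 12882495.5169
Difference: 56234132.519 - 12882495.5169 = 43351637.0021
L_source = 10 * log10(43351637.0021) = 76.37

76.37 dB


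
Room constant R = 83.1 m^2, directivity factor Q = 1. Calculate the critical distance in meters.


Given values:
  R = 83.1 m^2, Q = 1
Formula: d_c = 0.141 * sqrt(Q * R)
Compute Q * R = 1 * 83.1 = 83.1
Compute sqrt(83.1) = 9.1159
d_c = 0.141 * 9.1159 = 1.285

1.285 m


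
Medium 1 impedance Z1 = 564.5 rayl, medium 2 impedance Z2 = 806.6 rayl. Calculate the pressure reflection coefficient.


Given values:
  Z1 = 564.5 rayl, Z2 = 806.6 rayl
Formula: R = (Z2 - Z1) / (Z2 + Z1)
Numerator: Z2 - Z1 = 806.6 - 564.5 = 242.1
Denominator: Z2 + Z1 = 806.6 + 564.5 = 1371.1
R = 242.1 / 1371.1 = 0.1766

0.1766


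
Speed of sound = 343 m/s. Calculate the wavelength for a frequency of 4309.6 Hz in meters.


Given values:
  c = 343 m/s, f = 4309.6 Hz
Formula: lambda = c / f
lambda = 343 / 4309.6
lambda = 0.0796

0.0796 m


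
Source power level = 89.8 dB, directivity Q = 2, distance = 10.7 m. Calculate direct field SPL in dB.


Given values:
  Lw = 89.8 dB, Q = 2, r = 10.7 m
Formula: SPL = Lw + 10 * log10(Q / (4 * pi * r^2))
Compute 4 * pi * r^2 = 4 * pi * 10.7^2 = 1438.7238
Compute Q / denom = 2 / 1438.7238 = 0.00139012
Compute 10 * log10(0.00139012) = -28.5695
SPL = 89.8 + (-28.5695) = 61.23

61.23 dB


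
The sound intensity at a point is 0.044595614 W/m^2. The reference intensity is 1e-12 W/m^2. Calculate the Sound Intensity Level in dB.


Given values:
  I = 0.044595614 W/m^2
  I_ref = 1e-12 W/m^2
Formula: SIL = 10 * log10(I / I_ref)
Compute ratio: I / I_ref = 44595614000
Compute log10: log10(44595614000) = 10.649292
Multiply: SIL = 10 * 10.649292 = 106.49

106.49 dB


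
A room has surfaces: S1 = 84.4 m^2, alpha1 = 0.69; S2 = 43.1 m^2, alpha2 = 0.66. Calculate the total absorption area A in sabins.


Given surfaces:
  Surface 1: 84.4 * 0.69 = 58.236
  Surface 2: 43.1 * 0.66 = 28.446
Formula: A = sum(Si * alpha_i)
A = 58.236 + 28.446
A = 86.68

86.68 sabins


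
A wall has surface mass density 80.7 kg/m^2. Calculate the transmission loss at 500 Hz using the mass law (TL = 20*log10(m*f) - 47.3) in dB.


Given values:
  m = 80.7 kg/m^2, f = 500 Hz
Formula: TL = 20 * log10(m * f) - 47.3
Compute m * f = 80.7 * 500 = 40350.0
Compute log10(40350.0) = 4.605844
Compute 20 * 4.605844 = 92.1169
TL = 92.1169 - 47.3 = 44.82

44.82 dB


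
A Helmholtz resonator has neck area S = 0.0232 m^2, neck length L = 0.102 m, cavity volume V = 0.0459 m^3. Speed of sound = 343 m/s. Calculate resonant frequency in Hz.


Given values:
  S = 0.0232 m^2, L = 0.102 m, V = 0.0459 m^3, c = 343 m/s
Formula: f = (c / (2*pi)) * sqrt(S / (V * L))
Compute V * L = 0.0459 * 0.102 = 0.0046818
Compute S / (V * L) = 0.0232 / 0.0046818 = 4.9554
Compute sqrt(4.9554) = 2.226073
Compute c / (2*pi) = 343 / 6.283185 = 54.590148
f = 54.590148 * 2.226073 = 121.52

121.52 Hz


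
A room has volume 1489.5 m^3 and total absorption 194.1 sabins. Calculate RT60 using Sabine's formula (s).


Given values:
  V = 1489.5 m^3
  A = 194.1 sabins
Formula: RT60 = 0.161 * V / A
Numerator: 0.161 * 1489.5 = 239.8095
RT60 = 239.8095 / 194.1 = 1.235

1.235 s


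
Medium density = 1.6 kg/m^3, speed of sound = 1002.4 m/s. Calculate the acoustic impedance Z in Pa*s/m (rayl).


Given values:
  rho = 1.6 kg/m^3
  c = 1002.4 m/s
Formula: Z = rho * c
Z = 1.6 * 1002.4
Z = 1603.84

1603.84 rayl


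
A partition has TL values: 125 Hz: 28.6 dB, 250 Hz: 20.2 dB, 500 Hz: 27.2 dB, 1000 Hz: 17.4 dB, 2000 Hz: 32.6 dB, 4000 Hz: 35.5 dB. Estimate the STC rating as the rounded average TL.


Given TL values at each frequency:
  125 Hz: 28.6 dB
  250 Hz: 20.2 dB
  500 Hz: 27.2 dB
  1000 Hz: 17.4 dB
  2000 Hz: 32.6 dB
  4000 Hz: 35.5 dB
Formula: STC ~ round(average of TL values)
Sum = 28.6 + 20.2 + 27.2 + 17.4 + 32.6 + 35.5 = 161.5
Average = 161.5 / 6 = 26.92
Rounded: 27

27


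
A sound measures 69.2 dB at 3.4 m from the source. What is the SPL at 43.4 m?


Given values:
  SPL1 = 69.2 dB, r1 = 3.4 m, r2 = 43.4 m
Formula: SPL2 = SPL1 - 20 * log10(r2 / r1)
Compute ratio: r2 / r1 = 43.4 / 3.4 = 12.7647
Compute log10: log10(12.7647) = 1.106011
Compute drop: 20 * 1.106011 = 22.1202
SPL2 = 69.2 - 22.1202 = 47.08

47.08 dB


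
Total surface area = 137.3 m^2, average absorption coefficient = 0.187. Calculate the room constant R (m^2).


Given values:
  S = 137.3 m^2, alpha = 0.187
Formula: R = S * alpha / (1 - alpha)
Numerator: 137.3 * 0.187 = 25.6751
Denominator: 1 - 0.187 = 0.813
R = 25.6751 / 0.813 = 31.58

31.58 m^2


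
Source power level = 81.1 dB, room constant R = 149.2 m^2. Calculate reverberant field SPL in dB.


Given values:
  Lw = 81.1 dB, R = 149.2 m^2
Formula: SPL = Lw + 10 * log10(4 / R)
Compute 4 / R = 4 / 149.2 = 0.02681
Compute 10 * log10(0.02681) = -15.717
SPL = 81.1 + (-15.717) = 65.38

65.38 dB


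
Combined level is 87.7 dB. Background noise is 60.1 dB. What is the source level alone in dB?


Given values:
  L_total = 87.7 dB, L_bg = 60.1 dB
Formula: L_source = 10 * log10(10^(L_total/10) - 10^(L_bg/10))
Convert to linear:
  10^(87.7/10) = 588843655.3556
  10^(60.1/10) = 1023292.9923
Difference: 588843655.3556 - 1023292.9923 = 587820362.3633
L_source = 10 * log10(587820362.3633) = 87.69

87.69 dB


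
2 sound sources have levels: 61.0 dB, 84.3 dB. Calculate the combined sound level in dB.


Formula: L_total = 10 * log10( sum(10^(Li/10)) )
  Source 1: 10^(61.0/10) = 1258925.4118
  Source 2: 10^(84.3/10) = 269153480.3927
Sum of linear values = 270412405.8045
L_total = 10 * log10(270412405.8045) = 84.32

84.32 dB


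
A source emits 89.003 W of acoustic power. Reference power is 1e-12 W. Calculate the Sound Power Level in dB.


Given values:
  W = 89.003 W
  W_ref = 1e-12 W
Formula: SWL = 10 * log10(W / W_ref)
Compute ratio: W / W_ref = 89003000000000
Compute log10: log10(89003000000000) = 13.949405
Multiply: SWL = 10 * 13.949405 = 139.49

139.49 dB


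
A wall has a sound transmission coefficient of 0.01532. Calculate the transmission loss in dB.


Given values:
  tau = 0.01532
Formula: TL = 10 * log10(1 / tau)
Compute 1 / tau = 1 / 0.01532 = 65.2742
Compute log10(65.2742) = 1.814742
TL = 10 * 1.814742 = 18.15

18.15 dB


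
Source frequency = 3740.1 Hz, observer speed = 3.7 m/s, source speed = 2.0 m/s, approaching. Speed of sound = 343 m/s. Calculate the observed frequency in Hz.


Given values:
  f_s = 3740.1 Hz, v_o = 3.7 m/s, v_s = 2.0 m/s
  Direction: approaching
Formula: f_o = f_s * (c + v_o) / (c - v_s)
Numerator: c + v_o = 343 + 3.7 = 346.7
Denominator: c - v_s = 343 - 2.0 = 341.0
f_o = 3740.1 * 346.7 / 341.0 = 3802.62

3802.62 Hz


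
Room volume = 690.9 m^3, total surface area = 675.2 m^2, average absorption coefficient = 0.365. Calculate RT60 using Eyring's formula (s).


Given values:
  V = 690.9 m^3, S = 675.2 m^2, alpha = 0.365
Formula: RT60 = 0.161 * V / (-S * ln(1 - alpha))
Compute ln(1 - 0.365) = ln(0.635) = -0.45413
Denominator: -675.2 * -0.45413 = 306.6286
Numerator: 0.161 * 690.9 = 111.2349
RT60 = 111.2349 / 306.6286 = 0.363

0.363 s


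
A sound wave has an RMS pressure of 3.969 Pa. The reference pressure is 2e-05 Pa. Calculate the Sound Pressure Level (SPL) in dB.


Given values:
  p = 3.969 Pa
  p_ref = 2e-05 Pa
Formula: SPL = 20 * log10(p / p_ref)
Compute ratio: p / p_ref = 3.969 / 2e-05 = 198450
Compute log10: log10(198450) = 5.297651
Multiply: SPL = 20 * 5.297651 = 105.95

105.95 dB


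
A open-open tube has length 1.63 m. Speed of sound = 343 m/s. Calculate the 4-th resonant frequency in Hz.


Given values:
  Tube type: open-open, L = 1.63 m, c = 343 m/s, n = 4
Formula: f_n = n * c / (2 * L)
Compute 2 * L = 2 * 1.63 = 3.26
f = 4 * 343 / 3.26
f = 420.86

420.86 Hz


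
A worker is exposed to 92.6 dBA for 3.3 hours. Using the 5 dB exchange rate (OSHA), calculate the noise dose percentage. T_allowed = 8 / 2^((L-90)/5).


Given values:
  L = 92.6 dBA, T = 3.3 hours
Formula: T_allowed = 8 / 2^((L - 90) / 5)
Compute exponent: (92.6 - 90) / 5 = 0.52
Compute 2^(0.52) = 1.433955
T_allowed = 8 / 1.433955 = 5.578976 hours
Dose = (T / T_allowed) * 100
Dose = (3.3 / 5.578976) * 100 = 59.15

59.15 %


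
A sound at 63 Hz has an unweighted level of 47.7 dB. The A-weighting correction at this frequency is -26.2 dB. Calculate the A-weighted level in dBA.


Given values:
  SPL = 47.7 dB
  A-weighting at 63 Hz = -26.2 dB
Formula: L_A = SPL + A_weight
L_A = 47.7 + (-26.2)
L_A = 21.5

21.5 dBA


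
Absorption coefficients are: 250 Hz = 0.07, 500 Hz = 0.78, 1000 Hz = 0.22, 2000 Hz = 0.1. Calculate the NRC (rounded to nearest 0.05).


Given values:
  a_250 = 0.07, a_500 = 0.78
  a_1000 = 0.22, a_2000 = 0.1
Formula: NRC = (a250 + a500 + a1000 + a2000) / 4
Sum = 0.07 + 0.78 + 0.22 + 0.1 = 1.17
NRC = 1.17 / 4 = 0.2925
Rounded to nearest 0.05: 0.3

0.3


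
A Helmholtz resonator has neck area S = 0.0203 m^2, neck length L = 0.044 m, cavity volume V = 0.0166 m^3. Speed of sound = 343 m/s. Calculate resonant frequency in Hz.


Given values:
  S = 0.0203 m^2, L = 0.044 m, V = 0.0166 m^3, c = 343 m/s
Formula: f = (c / (2*pi)) * sqrt(S / (V * L))
Compute V * L = 0.0166 * 0.044 = 0.0007304
Compute S / (V * L) = 0.0203 / 0.0007304 = 27.793
Compute sqrt(27.793) = 5.271907
Compute c / (2*pi) = 343 / 6.283185 = 54.590148
f = 54.590148 * 5.271907 = 287.79

287.79 Hz
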